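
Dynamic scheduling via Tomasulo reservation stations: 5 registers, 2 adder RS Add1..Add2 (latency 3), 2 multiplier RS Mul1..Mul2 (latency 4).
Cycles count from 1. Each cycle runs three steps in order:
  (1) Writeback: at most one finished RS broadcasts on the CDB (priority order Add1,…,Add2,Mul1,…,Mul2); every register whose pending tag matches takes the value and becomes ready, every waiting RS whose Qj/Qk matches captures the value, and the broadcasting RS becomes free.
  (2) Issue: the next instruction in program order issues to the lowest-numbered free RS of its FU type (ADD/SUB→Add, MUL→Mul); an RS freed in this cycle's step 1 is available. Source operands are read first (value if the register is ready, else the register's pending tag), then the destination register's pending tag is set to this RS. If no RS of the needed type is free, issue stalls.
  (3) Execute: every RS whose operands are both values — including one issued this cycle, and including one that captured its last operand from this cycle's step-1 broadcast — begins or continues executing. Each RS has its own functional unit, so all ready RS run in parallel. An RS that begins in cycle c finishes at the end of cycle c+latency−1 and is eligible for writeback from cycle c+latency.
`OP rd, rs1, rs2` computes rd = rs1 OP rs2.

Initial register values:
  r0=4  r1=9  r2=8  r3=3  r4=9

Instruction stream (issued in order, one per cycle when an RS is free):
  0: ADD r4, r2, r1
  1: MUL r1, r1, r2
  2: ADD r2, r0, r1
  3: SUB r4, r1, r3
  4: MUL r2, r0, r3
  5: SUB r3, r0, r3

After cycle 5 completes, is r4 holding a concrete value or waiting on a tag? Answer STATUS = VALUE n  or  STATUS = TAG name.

c1: issue ADD r4<-Add1 | r0:4,r1:9,r2:8,r3:3,r4:Add1
c2: issue MUL r1<-Mul1 | r0:4,r1:Mul1,r2:8,r3:3,r4:Add1
c3: issue ADD r2<-Add2 | r0:4,r1:Mul1,r2:Add2,r3:3,r4:Add1
c4: CDB Add1=17; issue SUB r4<-Add1 | r0:4,r1:Mul1,r2:Add2,r3:3,r4:Add1
c5: issue MUL r2<-Mul2 | r0:4,r1:Mul1,r2:Mul2,r3:3,r4:Add1

STATUS = TAG Add1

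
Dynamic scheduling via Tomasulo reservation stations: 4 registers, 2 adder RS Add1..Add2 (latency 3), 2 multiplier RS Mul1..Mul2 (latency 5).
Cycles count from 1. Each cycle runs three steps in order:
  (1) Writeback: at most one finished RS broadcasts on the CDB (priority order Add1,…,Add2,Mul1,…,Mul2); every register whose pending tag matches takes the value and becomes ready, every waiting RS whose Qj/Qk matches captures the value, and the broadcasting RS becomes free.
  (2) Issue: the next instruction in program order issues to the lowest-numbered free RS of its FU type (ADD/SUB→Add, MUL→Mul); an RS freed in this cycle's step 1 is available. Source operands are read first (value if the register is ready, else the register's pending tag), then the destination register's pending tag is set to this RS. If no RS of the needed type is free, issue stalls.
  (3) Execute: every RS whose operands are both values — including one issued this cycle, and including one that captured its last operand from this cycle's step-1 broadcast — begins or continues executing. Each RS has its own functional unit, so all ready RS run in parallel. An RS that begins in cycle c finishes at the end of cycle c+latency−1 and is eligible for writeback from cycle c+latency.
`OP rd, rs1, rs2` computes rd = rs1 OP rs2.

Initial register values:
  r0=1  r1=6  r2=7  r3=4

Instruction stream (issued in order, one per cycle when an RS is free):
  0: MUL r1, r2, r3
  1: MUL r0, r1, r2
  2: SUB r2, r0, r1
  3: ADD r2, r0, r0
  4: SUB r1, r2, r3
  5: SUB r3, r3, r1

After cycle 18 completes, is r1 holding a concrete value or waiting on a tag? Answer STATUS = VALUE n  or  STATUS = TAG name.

STATUS = VALUE 388

c1: issue MUL r1<-Mul1 | r0:1,r1:Mul1,r2:7,r3:4
c2: issue MUL r0<-Mul2 | r0:Mul2,r1:Mul1,r2:7,r3:4
c3: issue SUB r2<-Add1 | r0:Mul2,r1:Mul1,r2:Add1,r3:4
c4: issue ADD r2<-Add2 | r0:Mul2,r1:Mul1,r2:Add2,r3:4
c5: stall | r0:Mul2,r1:Mul1,r2:Add2,r3:4
c6: CDB Mul1=28; stall | r0:Mul2,r1:28,r2:Add2,r3:4
c7: stall | r0:Mul2,r1:28,r2:Add2,r3:4
c8: stall | r0:Mul2,r1:28,r2:Add2,r3:4
c9: stall | r0:Mul2,r1:28,r2:Add2,r3:4
c10: stall | r0:Mul2,r1:28,r2:Add2,r3:4
c11: CDB Mul2=196; stall | r0:196,r1:28,r2:Add2,r3:4
c12: stall | r0:196,r1:28,r2:Add2,r3:4
c13: stall | r0:196,r1:28,r2:Add2,r3:4
c14: CDB Add1=168; issue SUB r1<-Add1 | r0:196,r1:Add1,r2:Add2,r3:4
c15: CDB Add2=392; issue SUB r3<-Add2 | r0:196,r1:Add1,r2:392,r3:Add2
c16: - | r0:196,r1:Add1,r2:392,r3:Add2
c17: - | r0:196,r1:Add1,r2:392,r3:Add2
c18: CDB Add1=388 | r0:196,r1:388,r2:392,r3:Add2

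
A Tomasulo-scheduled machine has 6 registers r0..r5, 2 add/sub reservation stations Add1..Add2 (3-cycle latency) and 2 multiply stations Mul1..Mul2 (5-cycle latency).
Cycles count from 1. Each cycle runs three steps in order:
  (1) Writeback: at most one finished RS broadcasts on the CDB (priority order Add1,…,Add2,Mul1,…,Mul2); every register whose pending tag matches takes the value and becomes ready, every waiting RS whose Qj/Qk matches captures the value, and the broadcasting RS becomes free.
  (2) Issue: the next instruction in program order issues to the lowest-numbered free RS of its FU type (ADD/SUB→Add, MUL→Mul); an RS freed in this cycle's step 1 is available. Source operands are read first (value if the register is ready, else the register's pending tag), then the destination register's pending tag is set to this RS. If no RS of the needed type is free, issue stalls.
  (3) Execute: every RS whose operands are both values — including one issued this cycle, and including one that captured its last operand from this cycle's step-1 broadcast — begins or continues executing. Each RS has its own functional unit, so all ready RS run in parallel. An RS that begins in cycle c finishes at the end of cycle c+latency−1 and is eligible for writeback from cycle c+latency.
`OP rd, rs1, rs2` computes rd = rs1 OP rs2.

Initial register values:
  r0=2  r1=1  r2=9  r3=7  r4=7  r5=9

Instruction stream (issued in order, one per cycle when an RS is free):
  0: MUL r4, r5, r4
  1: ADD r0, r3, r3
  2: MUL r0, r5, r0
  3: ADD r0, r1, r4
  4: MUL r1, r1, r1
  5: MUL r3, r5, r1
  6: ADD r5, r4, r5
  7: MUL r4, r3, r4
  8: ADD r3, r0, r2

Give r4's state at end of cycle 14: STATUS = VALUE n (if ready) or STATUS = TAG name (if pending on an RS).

cycle 1: issue MUL r4<-Mul1 // r0:2,r1:1,r2:9,r3:7,r4:Mul1,r5:9
cycle 2: issue ADD r0<-Add1 // r0:Add1,r1:1,r2:9,r3:7,r4:Mul1,r5:9
cycle 3: issue MUL r0<-Mul2 // r0:Mul2,r1:1,r2:9,r3:7,r4:Mul1,r5:9
cycle 4: issue ADD r0<-Add2 // r0:Add2,r1:1,r2:9,r3:7,r4:Mul1,r5:9
cycle 5: CDB Add1=14; stall // r0:Add2,r1:1,r2:9,r3:7,r4:Mul1,r5:9
cycle 6: CDB Mul1=63; issue MUL r1<-Mul1 // r0:Add2,r1:Mul1,r2:9,r3:7,r4:63,r5:9
cycle 7: stall // r0:Add2,r1:Mul1,r2:9,r3:7,r4:63,r5:9
cycle 8: stall // r0:Add2,r1:Mul1,r2:9,r3:7,r4:63,r5:9
cycle 9: CDB Add2=64; stall // r0:64,r1:Mul1,r2:9,r3:7,r4:63,r5:9
cycle 10: CDB Mul2=126; issue MUL r3<-Mul2 // r0:64,r1:Mul1,r2:9,r3:Mul2,r4:63,r5:9
cycle 11: CDB Mul1=1; issue ADD r5<-Add1 // r0:64,r1:1,r2:9,r3:Mul2,r4:63,r5:Add1
cycle 12: issue MUL r4<-Mul1 // r0:64,r1:1,r2:9,r3:Mul2,r4:Mul1,r5:Add1
cycle 13: issue ADD r3<-Add2 // r0:64,r1:1,r2:9,r3:Add2,r4:Mul1,r5:Add1
cycle 14: CDB Add1=72 // r0:64,r1:1,r2:9,r3:Add2,r4:Mul1,r5:72

STATUS = TAG Mul1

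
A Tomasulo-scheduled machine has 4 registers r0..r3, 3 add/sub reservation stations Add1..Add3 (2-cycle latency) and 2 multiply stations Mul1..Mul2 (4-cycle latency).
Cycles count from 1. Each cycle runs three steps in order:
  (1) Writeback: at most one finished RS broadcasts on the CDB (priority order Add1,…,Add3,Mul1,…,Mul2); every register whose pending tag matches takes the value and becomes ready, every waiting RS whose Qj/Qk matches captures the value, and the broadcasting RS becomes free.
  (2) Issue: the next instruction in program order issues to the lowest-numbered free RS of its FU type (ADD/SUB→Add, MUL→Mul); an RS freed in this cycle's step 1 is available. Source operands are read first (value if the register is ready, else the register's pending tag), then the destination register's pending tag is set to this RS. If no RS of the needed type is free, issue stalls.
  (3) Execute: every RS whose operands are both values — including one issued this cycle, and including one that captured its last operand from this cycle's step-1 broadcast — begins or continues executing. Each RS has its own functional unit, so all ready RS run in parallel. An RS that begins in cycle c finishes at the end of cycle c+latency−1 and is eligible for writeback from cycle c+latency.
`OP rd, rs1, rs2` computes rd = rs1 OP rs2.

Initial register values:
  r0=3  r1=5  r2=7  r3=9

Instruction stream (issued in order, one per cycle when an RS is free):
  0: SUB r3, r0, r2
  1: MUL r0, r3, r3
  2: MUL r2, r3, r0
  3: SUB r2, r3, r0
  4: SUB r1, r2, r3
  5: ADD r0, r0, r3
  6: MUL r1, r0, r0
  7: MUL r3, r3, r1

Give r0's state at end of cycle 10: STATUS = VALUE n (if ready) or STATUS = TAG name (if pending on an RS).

STATUS = VALUE 12

  c1: issue SUB r3<-Add1  regs: r0:3,r1:5,r2:7,r3:Add1
  c2: issue MUL r0<-Mul1  regs: r0:Mul1,r1:5,r2:7,r3:Add1
  c3: CDB Add1=-4; issue MUL r2<-Mul2  regs: r0:Mul1,r1:5,r2:Mul2,r3:-4
  c4: issue SUB r2<-Add1  regs: r0:Mul1,r1:5,r2:Add1,r3:-4
  c5: issue SUB r1<-Add2  regs: r0:Mul1,r1:Add2,r2:Add1,r3:-4
  c6: issue ADD r0<-Add3  regs: r0:Add3,r1:Add2,r2:Add1,r3:-4
  c7: CDB Mul1=16; issue MUL r1<-Mul1  regs: r0:Add3,r1:Mul1,r2:Add1,r3:-4
  c8: stall  regs: r0:Add3,r1:Mul1,r2:Add1,r3:-4
  c9: CDB Add1=-20; stall  regs: r0:Add3,r1:Mul1,r2:-20,r3:-4
  c10: CDB Add3=12; stall  regs: r0:12,r1:Mul1,r2:-20,r3:-4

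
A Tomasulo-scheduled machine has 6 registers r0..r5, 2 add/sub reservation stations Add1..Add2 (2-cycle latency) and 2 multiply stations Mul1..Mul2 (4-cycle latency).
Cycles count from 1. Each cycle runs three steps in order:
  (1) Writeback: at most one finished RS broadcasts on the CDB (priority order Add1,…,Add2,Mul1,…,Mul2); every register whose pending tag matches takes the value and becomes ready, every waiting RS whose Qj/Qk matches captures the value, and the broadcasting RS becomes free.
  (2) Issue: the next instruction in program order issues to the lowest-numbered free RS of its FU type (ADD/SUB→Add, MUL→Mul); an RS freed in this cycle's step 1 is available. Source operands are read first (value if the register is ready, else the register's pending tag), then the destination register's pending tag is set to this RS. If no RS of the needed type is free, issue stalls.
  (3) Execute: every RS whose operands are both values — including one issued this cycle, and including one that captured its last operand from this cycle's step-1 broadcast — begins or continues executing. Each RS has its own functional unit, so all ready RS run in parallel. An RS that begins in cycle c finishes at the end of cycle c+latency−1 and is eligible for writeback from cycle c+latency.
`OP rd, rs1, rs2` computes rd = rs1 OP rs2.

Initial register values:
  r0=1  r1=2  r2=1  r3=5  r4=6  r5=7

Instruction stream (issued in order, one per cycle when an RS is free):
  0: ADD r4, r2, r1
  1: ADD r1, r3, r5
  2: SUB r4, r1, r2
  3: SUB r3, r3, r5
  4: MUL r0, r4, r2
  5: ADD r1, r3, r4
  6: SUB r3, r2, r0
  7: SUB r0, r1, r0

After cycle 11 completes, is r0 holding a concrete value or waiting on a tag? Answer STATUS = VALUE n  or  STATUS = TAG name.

cycle 1: issue ADD r4<-Add1 // r0:1,r1:2,r2:1,r3:5,r4:Add1,r5:7
cycle 2: issue ADD r1<-Add2 // r0:1,r1:Add2,r2:1,r3:5,r4:Add1,r5:7
cycle 3: CDB Add1=3; issue SUB r4<-Add1 // r0:1,r1:Add2,r2:1,r3:5,r4:Add1,r5:7
cycle 4: CDB Add2=12; issue SUB r3<-Add2 // r0:1,r1:12,r2:1,r3:Add2,r4:Add1,r5:7
cycle 5: issue MUL r0<-Mul1 // r0:Mul1,r1:12,r2:1,r3:Add2,r4:Add1,r5:7
cycle 6: CDB Add1=11; issue ADD r1<-Add1 // r0:Mul1,r1:Add1,r2:1,r3:Add2,r4:11,r5:7
cycle 7: CDB Add2=-2; issue SUB r3<-Add2 // r0:Mul1,r1:Add1,r2:1,r3:Add2,r4:11,r5:7
cycle 8: stall // r0:Mul1,r1:Add1,r2:1,r3:Add2,r4:11,r5:7
cycle 9: CDB Add1=9; issue SUB r0<-Add1 // r0:Add1,r1:9,r2:1,r3:Add2,r4:11,r5:7
cycle 10: CDB Mul1=11 // r0:Add1,r1:9,r2:1,r3:Add2,r4:11,r5:7
cycle 11: - // r0:Add1,r1:9,r2:1,r3:Add2,r4:11,r5:7

STATUS = TAG Add1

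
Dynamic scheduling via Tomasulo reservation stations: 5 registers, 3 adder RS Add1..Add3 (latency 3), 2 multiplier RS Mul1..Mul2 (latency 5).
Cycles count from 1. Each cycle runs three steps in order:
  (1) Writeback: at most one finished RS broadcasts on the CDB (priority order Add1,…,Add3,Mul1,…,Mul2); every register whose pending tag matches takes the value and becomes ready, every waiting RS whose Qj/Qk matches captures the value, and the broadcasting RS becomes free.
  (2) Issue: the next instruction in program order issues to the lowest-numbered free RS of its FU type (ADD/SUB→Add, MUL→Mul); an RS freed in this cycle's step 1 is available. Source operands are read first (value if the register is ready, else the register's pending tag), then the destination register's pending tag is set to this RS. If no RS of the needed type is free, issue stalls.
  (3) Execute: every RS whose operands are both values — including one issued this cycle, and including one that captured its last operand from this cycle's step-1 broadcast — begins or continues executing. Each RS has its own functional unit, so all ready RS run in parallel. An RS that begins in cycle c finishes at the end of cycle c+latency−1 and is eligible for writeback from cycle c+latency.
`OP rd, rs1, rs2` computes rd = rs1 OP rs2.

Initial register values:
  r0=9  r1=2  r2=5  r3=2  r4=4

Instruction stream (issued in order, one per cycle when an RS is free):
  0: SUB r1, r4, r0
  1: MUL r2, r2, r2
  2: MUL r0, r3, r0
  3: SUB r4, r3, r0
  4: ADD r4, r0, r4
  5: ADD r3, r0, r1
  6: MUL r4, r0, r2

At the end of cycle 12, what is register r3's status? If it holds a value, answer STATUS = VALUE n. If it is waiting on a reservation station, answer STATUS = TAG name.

STATUS = VALUE 13

  c1: issue SUB r1<-Add1  regs: r0:9,r1:Add1,r2:5,r3:2,r4:4
  c2: issue MUL r2<-Mul1  regs: r0:9,r1:Add1,r2:Mul1,r3:2,r4:4
  c3: issue MUL r0<-Mul2  regs: r0:Mul2,r1:Add1,r2:Mul1,r3:2,r4:4
  c4: CDB Add1=-5; issue SUB r4<-Add1  regs: r0:Mul2,r1:-5,r2:Mul1,r3:2,r4:Add1
  c5: issue ADD r4<-Add2  regs: r0:Mul2,r1:-5,r2:Mul1,r3:2,r4:Add2
  c6: issue ADD r3<-Add3  regs: r0:Mul2,r1:-5,r2:Mul1,r3:Add3,r4:Add2
  c7: CDB Mul1=25; issue MUL r4<-Mul1  regs: r0:Mul2,r1:-5,r2:25,r3:Add3,r4:Mul1
  c8: CDB Mul2=18  regs: r0:18,r1:-5,r2:25,r3:Add3,r4:Mul1
  c9: -  regs: r0:18,r1:-5,r2:25,r3:Add3,r4:Mul1
  c10: -  regs: r0:18,r1:-5,r2:25,r3:Add3,r4:Mul1
  c11: CDB Add1=-16  regs: r0:18,r1:-5,r2:25,r3:Add3,r4:Mul1
  c12: CDB Add3=13  regs: r0:18,r1:-5,r2:25,r3:13,r4:Mul1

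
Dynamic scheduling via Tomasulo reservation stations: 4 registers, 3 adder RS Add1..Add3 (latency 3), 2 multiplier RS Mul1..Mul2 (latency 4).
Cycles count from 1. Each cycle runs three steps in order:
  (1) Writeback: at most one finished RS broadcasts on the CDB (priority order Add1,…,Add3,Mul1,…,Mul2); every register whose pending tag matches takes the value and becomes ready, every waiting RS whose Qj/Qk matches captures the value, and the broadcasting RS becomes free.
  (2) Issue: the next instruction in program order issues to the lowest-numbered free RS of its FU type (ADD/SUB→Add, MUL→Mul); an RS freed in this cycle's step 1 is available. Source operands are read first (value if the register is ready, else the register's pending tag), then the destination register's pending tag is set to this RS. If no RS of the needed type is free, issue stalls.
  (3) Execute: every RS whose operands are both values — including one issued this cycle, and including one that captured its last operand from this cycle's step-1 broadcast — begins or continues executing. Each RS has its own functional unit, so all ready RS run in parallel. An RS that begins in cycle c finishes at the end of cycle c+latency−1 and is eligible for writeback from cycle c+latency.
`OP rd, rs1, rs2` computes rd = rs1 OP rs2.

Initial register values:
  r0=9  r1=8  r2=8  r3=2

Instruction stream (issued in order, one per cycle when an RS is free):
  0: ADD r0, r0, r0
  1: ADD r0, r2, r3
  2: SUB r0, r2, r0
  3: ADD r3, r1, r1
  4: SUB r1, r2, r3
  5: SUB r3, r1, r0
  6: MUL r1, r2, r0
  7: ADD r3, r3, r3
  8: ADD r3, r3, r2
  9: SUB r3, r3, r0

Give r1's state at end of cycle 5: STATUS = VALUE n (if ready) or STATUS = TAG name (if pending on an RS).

STATUS = TAG Add2

cycle 1: issue ADD r0<-Add1 // r0:Add1,r1:8,r2:8,r3:2
cycle 2: issue ADD r0<-Add2 // r0:Add2,r1:8,r2:8,r3:2
cycle 3: issue SUB r0<-Add3 // r0:Add3,r1:8,r2:8,r3:2
cycle 4: CDB Add1=18; issue ADD r3<-Add1 // r0:Add3,r1:8,r2:8,r3:Add1
cycle 5: CDB Add2=10; issue SUB r1<-Add2 // r0:Add3,r1:Add2,r2:8,r3:Add1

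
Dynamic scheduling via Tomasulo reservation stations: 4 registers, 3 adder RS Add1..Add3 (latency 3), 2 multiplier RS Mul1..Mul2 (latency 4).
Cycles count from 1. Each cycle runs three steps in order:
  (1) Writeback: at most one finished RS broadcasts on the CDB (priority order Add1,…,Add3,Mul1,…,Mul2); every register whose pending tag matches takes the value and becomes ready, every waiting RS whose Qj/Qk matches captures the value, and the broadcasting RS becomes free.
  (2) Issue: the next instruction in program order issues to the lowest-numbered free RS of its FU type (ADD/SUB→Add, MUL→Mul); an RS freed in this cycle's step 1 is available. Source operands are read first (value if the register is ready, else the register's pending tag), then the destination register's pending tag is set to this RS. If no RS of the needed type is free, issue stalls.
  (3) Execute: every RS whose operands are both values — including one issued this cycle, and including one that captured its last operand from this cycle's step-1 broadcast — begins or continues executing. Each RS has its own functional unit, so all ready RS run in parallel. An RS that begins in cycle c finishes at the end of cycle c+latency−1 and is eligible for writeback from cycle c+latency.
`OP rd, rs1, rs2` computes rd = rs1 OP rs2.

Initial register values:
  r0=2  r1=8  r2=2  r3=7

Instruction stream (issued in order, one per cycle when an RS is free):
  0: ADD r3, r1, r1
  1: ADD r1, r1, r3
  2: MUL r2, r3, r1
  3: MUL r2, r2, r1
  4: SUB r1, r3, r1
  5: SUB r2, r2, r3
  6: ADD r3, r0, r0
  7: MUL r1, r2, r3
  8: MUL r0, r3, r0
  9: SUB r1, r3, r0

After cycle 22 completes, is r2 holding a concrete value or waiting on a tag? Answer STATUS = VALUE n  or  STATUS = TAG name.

STATUS = VALUE 9200

c1: issue ADD r3<-Add1 | r0:2,r1:8,r2:2,r3:Add1
c2: issue ADD r1<-Add2 | r0:2,r1:Add2,r2:2,r3:Add1
c3: issue MUL r2<-Mul1 | r0:2,r1:Add2,r2:Mul1,r3:Add1
c4: CDB Add1=16; issue MUL r2<-Mul2 | r0:2,r1:Add2,r2:Mul2,r3:16
c5: issue SUB r1<-Add1 | r0:2,r1:Add1,r2:Mul2,r3:16
c6: issue SUB r2<-Add3 | r0:2,r1:Add1,r2:Add3,r3:16
c7: CDB Add2=24; issue ADD r3<-Add2 | r0:2,r1:Add1,r2:Add3,r3:Add2
c8: stall | r0:2,r1:Add1,r2:Add3,r3:Add2
c9: stall | r0:2,r1:Add1,r2:Add3,r3:Add2
c10: CDB Add1=-8; stall | r0:2,r1:-8,r2:Add3,r3:Add2
c11: CDB Add2=4; stall | r0:2,r1:-8,r2:Add3,r3:4
c12: CDB Mul1=384; issue MUL r1<-Mul1 | r0:2,r1:Mul1,r2:Add3,r3:4
c13: stall | r0:2,r1:Mul1,r2:Add3,r3:4
c14: stall | r0:2,r1:Mul1,r2:Add3,r3:4
c15: stall | r0:2,r1:Mul1,r2:Add3,r3:4
c16: CDB Mul2=9216; issue MUL r0<-Mul2 | r0:Mul2,r1:Mul1,r2:Add3,r3:4
c17: issue SUB r1<-Add1 | r0:Mul2,r1:Add1,r2:Add3,r3:4
c18: - | r0:Mul2,r1:Add1,r2:Add3,r3:4
c19: CDB Add3=9200 | r0:Mul2,r1:Add1,r2:9200,r3:4
c20: CDB Mul2=8 | r0:8,r1:Add1,r2:9200,r3:4
c21: - | r0:8,r1:Add1,r2:9200,r3:4
c22: - | r0:8,r1:Add1,r2:9200,r3:4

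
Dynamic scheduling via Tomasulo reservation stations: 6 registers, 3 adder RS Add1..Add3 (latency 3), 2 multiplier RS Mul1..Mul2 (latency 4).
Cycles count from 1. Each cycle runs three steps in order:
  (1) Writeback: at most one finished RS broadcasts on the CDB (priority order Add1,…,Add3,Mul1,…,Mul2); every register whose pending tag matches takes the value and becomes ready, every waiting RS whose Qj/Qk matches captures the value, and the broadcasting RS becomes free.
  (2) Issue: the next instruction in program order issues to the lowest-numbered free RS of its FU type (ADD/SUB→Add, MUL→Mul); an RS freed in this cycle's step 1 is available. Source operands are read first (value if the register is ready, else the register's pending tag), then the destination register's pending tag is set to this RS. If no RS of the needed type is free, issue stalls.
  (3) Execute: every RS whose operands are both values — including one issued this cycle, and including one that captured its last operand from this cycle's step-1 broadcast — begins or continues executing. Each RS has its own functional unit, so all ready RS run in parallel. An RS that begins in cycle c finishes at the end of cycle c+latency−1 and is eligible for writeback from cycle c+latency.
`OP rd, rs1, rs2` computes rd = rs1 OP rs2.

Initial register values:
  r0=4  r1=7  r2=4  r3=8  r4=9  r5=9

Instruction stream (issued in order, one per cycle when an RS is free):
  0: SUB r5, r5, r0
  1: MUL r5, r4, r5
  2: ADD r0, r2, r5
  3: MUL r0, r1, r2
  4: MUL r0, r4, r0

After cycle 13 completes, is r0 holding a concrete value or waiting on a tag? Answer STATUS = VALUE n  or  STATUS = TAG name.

STATUS = VALUE 252

c1: issue SUB r5<-Add1 | r0:4,r1:7,r2:4,r3:8,r4:9,r5:Add1
c2: issue MUL r5<-Mul1 | r0:4,r1:7,r2:4,r3:8,r4:9,r5:Mul1
c3: issue ADD r0<-Add2 | r0:Add2,r1:7,r2:4,r3:8,r4:9,r5:Mul1
c4: CDB Add1=5; issue MUL r0<-Mul2 | r0:Mul2,r1:7,r2:4,r3:8,r4:9,r5:Mul1
c5: stall | r0:Mul2,r1:7,r2:4,r3:8,r4:9,r5:Mul1
c6: stall | r0:Mul2,r1:7,r2:4,r3:8,r4:9,r5:Mul1
c7: stall | r0:Mul2,r1:7,r2:4,r3:8,r4:9,r5:Mul1
c8: CDB Mul1=45; issue MUL r0<-Mul1 | r0:Mul1,r1:7,r2:4,r3:8,r4:9,r5:45
c9: CDB Mul2=28 | r0:Mul1,r1:7,r2:4,r3:8,r4:9,r5:45
c10: - | r0:Mul1,r1:7,r2:4,r3:8,r4:9,r5:45
c11: CDB Add2=49 | r0:Mul1,r1:7,r2:4,r3:8,r4:9,r5:45
c12: - | r0:Mul1,r1:7,r2:4,r3:8,r4:9,r5:45
c13: CDB Mul1=252 | r0:252,r1:7,r2:4,r3:8,r4:9,r5:45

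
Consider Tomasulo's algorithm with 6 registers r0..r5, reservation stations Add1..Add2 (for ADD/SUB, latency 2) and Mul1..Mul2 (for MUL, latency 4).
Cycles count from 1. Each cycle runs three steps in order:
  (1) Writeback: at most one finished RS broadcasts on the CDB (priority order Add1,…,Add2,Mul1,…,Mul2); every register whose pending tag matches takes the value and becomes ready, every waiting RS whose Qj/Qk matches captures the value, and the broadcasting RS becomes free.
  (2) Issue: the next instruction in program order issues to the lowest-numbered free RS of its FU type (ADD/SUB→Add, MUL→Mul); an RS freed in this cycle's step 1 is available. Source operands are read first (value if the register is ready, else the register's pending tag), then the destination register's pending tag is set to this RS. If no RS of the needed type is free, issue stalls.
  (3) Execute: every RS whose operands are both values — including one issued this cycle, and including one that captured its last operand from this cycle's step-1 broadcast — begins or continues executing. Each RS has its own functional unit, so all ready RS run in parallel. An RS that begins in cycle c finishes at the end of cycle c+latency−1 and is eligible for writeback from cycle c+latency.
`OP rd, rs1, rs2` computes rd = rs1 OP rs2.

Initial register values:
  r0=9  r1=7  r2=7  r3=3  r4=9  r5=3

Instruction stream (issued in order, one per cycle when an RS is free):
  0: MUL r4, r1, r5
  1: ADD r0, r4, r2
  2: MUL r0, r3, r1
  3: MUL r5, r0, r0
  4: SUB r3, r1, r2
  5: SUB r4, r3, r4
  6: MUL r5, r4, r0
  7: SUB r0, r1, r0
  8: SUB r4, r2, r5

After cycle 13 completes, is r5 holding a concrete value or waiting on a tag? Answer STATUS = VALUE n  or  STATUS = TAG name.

STATUS = TAG Mul2

cycle 1: issue MUL r4<-Mul1 // r0:9,r1:7,r2:7,r3:3,r4:Mul1,r5:3
cycle 2: issue ADD r0<-Add1 // r0:Add1,r1:7,r2:7,r3:3,r4:Mul1,r5:3
cycle 3: issue MUL r0<-Mul2 // r0:Mul2,r1:7,r2:7,r3:3,r4:Mul1,r5:3
cycle 4: stall // r0:Mul2,r1:7,r2:7,r3:3,r4:Mul1,r5:3
cycle 5: CDB Mul1=21; issue MUL r5<-Mul1 // r0:Mul2,r1:7,r2:7,r3:3,r4:21,r5:Mul1
cycle 6: issue SUB r3<-Add2 // r0:Mul2,r1:7,r2:7,r3:Add2,r4:21,r5:Mul1
cycle 7: CDB Add1=28; issue SUB r4<-Add1 // r0:Mul2,r1:7,r2:7,r3:Add2,r4:Add1,r5:Mul1
cycle 8: CDB Add2=0; stall // r0:Mul2,r1:7,r2:7,r3:0,r4:Add1,r5:Mul1
cycle 9: CDB Mul2=21; issue MUL r5<-Mul2 // r0:21,r1:7,r2:7,r3:0,r4:Add1,r5:Mul2
cycle 10: CDB Add1=-21; issue SUB r0<-Add1 // r0:Add1,r1:7,r2:7,r3:0,r4:-21,r5:Mul2
cycle 11: issue SUB r4<-Add2 // r0:Add1,r1:7,r2:7,r3:0,r4:Add2,r5:Mul2
cycle 12: CDB Add1=-14 // r0:-14,r1:7,r2:7,r3:0,r4:Add2,r5:Mul2
cycle 13: CDB Mul1=441 // r0:-14,r1:7,r2:7,r3:0,r4:Add2,r5:Mul2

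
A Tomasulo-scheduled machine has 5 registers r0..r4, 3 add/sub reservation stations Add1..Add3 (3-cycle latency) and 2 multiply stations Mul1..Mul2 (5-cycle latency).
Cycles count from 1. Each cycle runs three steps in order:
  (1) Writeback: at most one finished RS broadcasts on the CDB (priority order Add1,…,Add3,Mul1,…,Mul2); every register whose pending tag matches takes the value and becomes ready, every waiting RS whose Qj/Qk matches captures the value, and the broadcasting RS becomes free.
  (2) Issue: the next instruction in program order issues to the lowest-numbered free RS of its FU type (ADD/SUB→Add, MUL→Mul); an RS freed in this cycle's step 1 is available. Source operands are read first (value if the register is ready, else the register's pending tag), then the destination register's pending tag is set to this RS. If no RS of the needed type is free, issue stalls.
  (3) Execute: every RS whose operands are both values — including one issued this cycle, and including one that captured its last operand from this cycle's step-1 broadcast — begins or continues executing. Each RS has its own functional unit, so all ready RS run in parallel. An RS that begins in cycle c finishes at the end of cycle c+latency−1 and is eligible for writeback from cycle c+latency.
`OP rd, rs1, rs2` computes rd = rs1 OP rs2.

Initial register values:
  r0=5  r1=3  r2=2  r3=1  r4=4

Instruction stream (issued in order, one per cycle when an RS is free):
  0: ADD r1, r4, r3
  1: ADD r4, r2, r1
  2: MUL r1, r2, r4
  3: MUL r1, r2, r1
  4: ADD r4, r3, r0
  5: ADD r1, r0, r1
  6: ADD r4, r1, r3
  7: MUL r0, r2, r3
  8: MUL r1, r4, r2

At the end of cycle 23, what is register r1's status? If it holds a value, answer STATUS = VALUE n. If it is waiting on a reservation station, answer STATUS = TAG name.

STATUS = TAG Mul1

  c1: issue ADD r1<-Add1  regs: r0:5,r1:Add1,r2:2,r3:1,r4:4
  c2: issue ADD r4<-Add2  regs: r0:5,r1:Add1,r2:2,r3:1,r4:Add2
  c3: issue MUL r1<-Mul1  regs: r0:5,r1:Mul1,r2:2,r3:1,r4:Add2
  c4: CDB Add1=5; issue MUL r1<-Mul2  regs: r0:5,r1:Mul2,r2:2,r3:1,r4:Add2
  c5: issue ADD r4<-Add1  regs: r0:5,r1:Mul2,r2:2,r3:1,r4:Add1
  c6: issue ADD r1<-Add3  regs: r0:5,r1:Add3,r2:2,r3:1,r4:Add1
  c7: CDB Add2=7; issue ADD r4<-Add2  regs: r0:5,r1:Add3,r2:2,r3:1,r4:Add2
  c8: CDB Add1=6; stall  regs: r0:5,r1:Add3,r2:2,r3:1,r4:Add2
  c9: stall  regs: r0:5,r1:Add3,r2:2,r3:1,r4:Add2
  c10: stall  regs: r0:5,r1:Add3,r2:2,r3:1,r4:Add2
  c11: stall  regs: r0:5,r1:Add3,r2:2,r3:1,r4:Add2
  c12: CDB Mul1=14; issue MUL r0<-Mul1  regs: r0:Mul1,r1:Add3,r2:2,r3:1,r4:Add2
  c13: stall  regs: r0:Mul1,r1:Add3,r2:2,r3:1,r4:Add2
  c14: stall  regs: r0:Mul1,r1:Add3,r2:2,r3:1,r4:Add2
  c15: stall  regs: r0:Mul1,r1:Add3,r2:2,r3:1,r4:Add2
  c16: stall  regs: r0:Mul1,r1:Add3,r2:2,r3:1,r4:Add2
  c17: CDB Mul1=2; issue MUL r1<-Mul1  regs: r0:2,r1:Mul1,r2:2,r3:1,r4:Add2
  c18: CDB Mul2=28  regs: r0:2,r1:Mul1,r2:2,r3:1,r4:Add2
  c19: -  regs: r0:2,r1:Mul1,r2:2,r3:1,r4:Add2
  c20: -  regs: r0:2,r1:Mul1,r2:2,r3:1,r4:Add2
  c21: CDB Add3=33  regs: r0:2,r1:Mul1,r2:2,r3:1,r4:Add2
  c22: -  regs: r0:2,r1:Mul1,r2:2,r3:1,r4:Add2
  c23: -  regs: r0:2,r1:Mul1,r2:2,r3:1,r4:Add2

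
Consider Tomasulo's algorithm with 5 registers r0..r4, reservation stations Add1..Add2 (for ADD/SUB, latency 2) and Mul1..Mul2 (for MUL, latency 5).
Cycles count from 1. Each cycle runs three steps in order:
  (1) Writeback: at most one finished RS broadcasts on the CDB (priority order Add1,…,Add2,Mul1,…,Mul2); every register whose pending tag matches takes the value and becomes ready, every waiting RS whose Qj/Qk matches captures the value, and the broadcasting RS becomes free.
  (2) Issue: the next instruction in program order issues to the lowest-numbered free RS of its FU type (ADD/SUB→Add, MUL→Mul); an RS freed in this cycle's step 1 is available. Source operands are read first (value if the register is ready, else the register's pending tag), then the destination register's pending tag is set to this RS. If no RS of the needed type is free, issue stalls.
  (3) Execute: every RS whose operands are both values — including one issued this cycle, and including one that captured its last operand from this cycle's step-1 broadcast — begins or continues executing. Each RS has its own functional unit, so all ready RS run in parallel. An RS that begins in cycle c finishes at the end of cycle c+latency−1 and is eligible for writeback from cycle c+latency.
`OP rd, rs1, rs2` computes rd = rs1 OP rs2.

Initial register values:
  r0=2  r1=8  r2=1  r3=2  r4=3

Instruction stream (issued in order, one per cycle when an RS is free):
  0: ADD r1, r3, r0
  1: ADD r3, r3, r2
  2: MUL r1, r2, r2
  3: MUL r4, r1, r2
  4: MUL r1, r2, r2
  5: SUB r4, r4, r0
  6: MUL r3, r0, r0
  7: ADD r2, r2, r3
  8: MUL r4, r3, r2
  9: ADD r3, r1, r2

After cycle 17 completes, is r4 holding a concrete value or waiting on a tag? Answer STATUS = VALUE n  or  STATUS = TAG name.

STATUS = TAG Mul2

c1: issue ADD r1<-Add1 | r0:2,r1:Add1,r2:1,r3:2,r4:3
c2: issue ADD r3<-Add2 | r0:2,r1:Add1,r2:1,r3:Add2,r4:3
c3: CDB Add1=4; issue MUL r1<-Mul1 | r0:2,r1:Mul1,r2:1,r3:Add2,r4:3
c4: CDB Add2=3; issue MUL r4<-Mul2 | r0:2,r1:Mul1,r2:1,r3:3,r4:Mul2
c5: stall | r0:2,r1:Mul1,r2:1,r3:3,r4:Mul2
c6: stall | r0:2,r1:Mul1,r2:1,r3:3,r4:Mul2
c7: stall | r0:2,r1:Mul1,r2:1,r3:3,r4:Mul2
c8: CDB Mul1=1; issue MUL r1<-Mul1 | r0:2,r1:Mul1,r2:1,r3:3,r4:Mul2
c9: issue SUB r4<-Add1 | r0:2,r1:Mul1,r2:1,r3:3,r4:Add1
c10: stall | r0:2,r1:Mul1,r2:1,r3:3,r4:Add1
c11: stall | r0:2,r1:Mul1,r2:1,r3:3,r4:Add1
c12: stall | r0:2,r1:Mul1,r2:1,r3:3,r4:Add1
c13: CDB Mul1=1; issue MUL r3<-Mul1 | r0:2,r1:1,r2:1,r3:Mul1,r4:Add1
c14: CDB Mul2=1; issue ADD r2<-Add2 | r0:2,r1:1,r2:Add2,r3:Mul1,r4:Add1
c15: issue MUL r4<-Mul2 | r0:2,r1:1,r2:Add2,r3:Mul1,r4:Mul2
c16: CDB Add1=-1; issue ADD r3<-Add1 | r0:2,r1:1,r2:Add2,r3:Add1,r4:Mul2
c17: - | r0:2,r1:1,r2:Add2,r3:Add1,r4:Mul2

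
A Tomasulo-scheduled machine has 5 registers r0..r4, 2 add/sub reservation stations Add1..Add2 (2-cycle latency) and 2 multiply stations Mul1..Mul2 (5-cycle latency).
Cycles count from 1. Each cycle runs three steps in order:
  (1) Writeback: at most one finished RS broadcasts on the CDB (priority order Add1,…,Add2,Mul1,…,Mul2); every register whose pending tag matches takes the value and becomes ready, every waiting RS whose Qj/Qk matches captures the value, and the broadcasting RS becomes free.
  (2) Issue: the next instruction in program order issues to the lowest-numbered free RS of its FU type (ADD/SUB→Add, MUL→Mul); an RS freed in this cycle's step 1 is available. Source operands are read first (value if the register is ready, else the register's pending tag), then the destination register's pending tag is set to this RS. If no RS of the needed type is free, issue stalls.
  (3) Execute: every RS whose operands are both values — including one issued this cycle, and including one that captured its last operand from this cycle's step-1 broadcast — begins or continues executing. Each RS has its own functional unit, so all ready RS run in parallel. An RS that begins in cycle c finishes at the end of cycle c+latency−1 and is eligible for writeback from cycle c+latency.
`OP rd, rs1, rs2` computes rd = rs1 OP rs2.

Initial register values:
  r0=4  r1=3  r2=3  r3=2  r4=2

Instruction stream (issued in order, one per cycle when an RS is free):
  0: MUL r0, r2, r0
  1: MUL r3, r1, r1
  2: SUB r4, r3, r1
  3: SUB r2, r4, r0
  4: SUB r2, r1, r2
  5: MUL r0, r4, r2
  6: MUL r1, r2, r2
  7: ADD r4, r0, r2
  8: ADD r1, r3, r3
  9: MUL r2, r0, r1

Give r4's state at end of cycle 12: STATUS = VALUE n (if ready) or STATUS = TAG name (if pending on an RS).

  c1: issue MUL r0<-Mul1  regs: r0:Mul1,r1:3,r2:3,r3:2,r4:2
  c2: issue MUL r3<-Mul2  regs: r0:Mul1,r1:3,r2:3,r3:Mul2,r4:2
  c3: issue SUB r4<-Add1  regs: r0:Mul1,r1:3,r2:3,r3:Mul2,r4:Add1
  c4: issue SUB r2<-Add2  regs: r0:Mul1,r1:3,r2:Add2,r3:Mul2,r4:Add1
  c5: stall  regs: r0:Mul1,r1:3,r2:Add2,r3:Mul2,r4:Add1
  c6: CDB Mul1=12; stall  regs: r0:12,r1:3,r2:Add2,r3:Mul2,r4:Add1
  c7: CDB Mul2=9; stall  regs: r0:12,r1:3,r2:Add2,r3:9,r4:Add1
  c8: stall  regs: r0:12,r1:3,r2:Add2,r3:9,r4:Add1
  c9: CDB Add1=6; issue SUB r2<-Add1  regs: r0:12,r1:3,r2:Add1,r3:9,r4:6
  c10: issue MUL r0<-Mul1  regs: r0:Mul1,r1:3,r2:Add1,r3:9,r4:6
  c11: CDB Add2=-6; issue MUL r1<-Mul2  regs: r0:Mul1,r1:Mul2,r2:Add1,r3:9,r4:6
  c12: issue ADD r4<-Add2  regs: r0:Mul1,r1:Mul2,r2:Add1,r3:9,r4:Add2

STATUS = TAG Add2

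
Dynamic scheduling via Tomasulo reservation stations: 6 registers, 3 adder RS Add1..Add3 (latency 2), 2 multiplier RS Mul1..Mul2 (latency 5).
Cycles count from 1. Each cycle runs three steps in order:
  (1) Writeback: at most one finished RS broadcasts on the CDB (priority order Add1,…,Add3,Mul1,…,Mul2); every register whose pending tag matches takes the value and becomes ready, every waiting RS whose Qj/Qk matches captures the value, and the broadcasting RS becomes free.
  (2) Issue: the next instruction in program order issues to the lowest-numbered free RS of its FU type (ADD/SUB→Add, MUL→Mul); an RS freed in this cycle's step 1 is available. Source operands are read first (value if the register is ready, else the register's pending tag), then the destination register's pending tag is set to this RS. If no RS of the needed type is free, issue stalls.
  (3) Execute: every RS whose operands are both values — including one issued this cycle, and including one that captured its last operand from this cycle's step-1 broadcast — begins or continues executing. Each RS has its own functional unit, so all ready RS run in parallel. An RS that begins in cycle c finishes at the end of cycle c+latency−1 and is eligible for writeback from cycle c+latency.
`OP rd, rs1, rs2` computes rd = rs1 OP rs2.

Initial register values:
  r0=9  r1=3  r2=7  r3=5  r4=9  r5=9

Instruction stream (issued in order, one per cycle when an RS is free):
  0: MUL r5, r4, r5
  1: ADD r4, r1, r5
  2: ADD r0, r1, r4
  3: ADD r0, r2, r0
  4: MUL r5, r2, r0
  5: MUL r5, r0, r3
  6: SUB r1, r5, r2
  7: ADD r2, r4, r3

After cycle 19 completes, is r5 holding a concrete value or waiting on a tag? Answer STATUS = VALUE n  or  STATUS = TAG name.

STATUS = VALUE 470

c1: issue MUL r5<-Mul1 | r0:9,r1:3,r2:7,r3:5,r4:9,r5:Mul1
c2: issue ADD r4<-Add1 | r0:9,r1:3,r2:7,r3:5,r4:Add1,r5:Mul1
c3: issue ADD r0<-Add2 | r0:Add2,r1:3,r2:7,r3:5,r4:Add1,r5:Mul1
c4: issue ADD r0<-Add3 | r0:Add3,r1:3,r2:7,r3:5,r4:Add1,r5:Mul1
c5: issue MUL r5<-Mul2 | r0:Add3,r1:3,r2:7,r3:5,r4:Add1,r5:Mul2
c6: CDB Mul1=81; issue MUL r5<-Mul1 | r0:Add3,r1:3,r2:7,r3:5,r4:Add1,r5:Mul1
c7: stall | r0:Add3,r1:3,r2:7,r3:5,r4:Add1,r5:Mul1
c8: CDB Add1=84; issue SUB r1<-Add1 | r0:Add3,r1:Add1,r2:7,r3:5,r4:84,r5:Mul1
c9: stall | r0:Add3,r1:Add1,r2:7,r3:5,r4:84,r5:Mul1
c10: CDB Add2=87; issue ADD r2<-Add2 | r0:Add3,r1:Add1,r2:Add2,r3:5,r4:84,r5:Mul1
c11: - | r0:Add3,r1:Add1,r2:Add2,r3:5,r4:84,r5:Mul1
c12: CDB Add2=89 | r0:Add3,r1:Add1,r2:89,r3:5,r4:84,r5:Mul1
c13: CDB Add3=94 | r0:94,r1:Add1,r2:89,r3:5,r4:84,r5:Mul1
c14: - | r0:94,r1:Add1,r2:89,r3:5,r4:84,r5:Mul1
c15: - | r0:94,r1:Add1,r2:89,r3:5,r4:84,r5:Mul1
c16: - | r0:94,r1:Add1,r2:89,r3:5,r4:84,r5:Mul1
c17: - | r0:94,r1:Add1,r2:89,r3:5,r4:84,r5:Mul1
c18: CDB Mul1=470 | r0:94,r1:Add1,r2:89,r3:5,r4:84,r5:470
c19: CDB Mul2=658 | r0:94,r1:Add1,r2:89,r3:5,r4:84,r5:470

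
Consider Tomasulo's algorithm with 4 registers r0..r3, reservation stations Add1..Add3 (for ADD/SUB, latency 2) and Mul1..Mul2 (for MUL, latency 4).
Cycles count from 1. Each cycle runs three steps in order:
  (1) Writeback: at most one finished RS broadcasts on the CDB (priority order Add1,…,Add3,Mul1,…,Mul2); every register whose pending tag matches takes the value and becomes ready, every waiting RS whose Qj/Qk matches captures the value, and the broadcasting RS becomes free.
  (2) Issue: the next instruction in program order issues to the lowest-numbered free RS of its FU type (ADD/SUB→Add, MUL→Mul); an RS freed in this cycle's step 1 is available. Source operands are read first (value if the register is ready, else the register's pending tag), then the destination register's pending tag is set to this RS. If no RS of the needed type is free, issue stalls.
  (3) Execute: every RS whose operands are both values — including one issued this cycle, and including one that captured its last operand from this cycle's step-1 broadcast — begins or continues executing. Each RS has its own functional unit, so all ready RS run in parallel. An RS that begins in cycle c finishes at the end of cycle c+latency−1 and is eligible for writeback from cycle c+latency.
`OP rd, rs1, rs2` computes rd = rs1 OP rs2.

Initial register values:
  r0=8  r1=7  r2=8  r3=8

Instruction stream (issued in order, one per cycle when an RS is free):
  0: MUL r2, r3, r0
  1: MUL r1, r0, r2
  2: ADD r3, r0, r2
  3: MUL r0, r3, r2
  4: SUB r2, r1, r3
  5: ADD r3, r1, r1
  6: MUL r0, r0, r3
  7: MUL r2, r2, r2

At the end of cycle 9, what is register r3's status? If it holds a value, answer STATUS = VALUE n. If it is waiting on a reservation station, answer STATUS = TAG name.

STATUS = TAG Add1

  c1: issue MUL r2<-Mul1  regs: r0:8,r1:7,r2:Mul1,r3:8
  c2: issue MUL r1<-Mul2  regs: r0:8,r1:Mul2,r2:Mul1,r3:8
  c3: issue ADD r3<-Add1  regs: r0:8,r1:Mul2,r2:Mul1,r3:Add1
  c4: stall  regs: r0:8,r1:Mul2,r2:Mul1,r3:Add1
  c5: CDB Mul1=64; issue MUL r0<-Mul1  regs: r0:Mul1,r1:Mul2,r2:64,r3:Add1
  c6: issue SUB r2<-Add2  regs: r0:Mul1,r1:Mul2,r2:Add2,r3:Add1
  c7: CDB Add1=72; issue ADD r3<-Add1  regs: r0:Mul1,r1:Mul2,r2:Add2,r3:Add1
  c8: stall  regs: r0:Mul1,r1:Mul2,r2:Add2,r3:Add1
  c9: CDB Mul2=512; issue MUL r0<-Mul2  regs: r0:Mul2,r1:512,r2:Add2,r3:Add1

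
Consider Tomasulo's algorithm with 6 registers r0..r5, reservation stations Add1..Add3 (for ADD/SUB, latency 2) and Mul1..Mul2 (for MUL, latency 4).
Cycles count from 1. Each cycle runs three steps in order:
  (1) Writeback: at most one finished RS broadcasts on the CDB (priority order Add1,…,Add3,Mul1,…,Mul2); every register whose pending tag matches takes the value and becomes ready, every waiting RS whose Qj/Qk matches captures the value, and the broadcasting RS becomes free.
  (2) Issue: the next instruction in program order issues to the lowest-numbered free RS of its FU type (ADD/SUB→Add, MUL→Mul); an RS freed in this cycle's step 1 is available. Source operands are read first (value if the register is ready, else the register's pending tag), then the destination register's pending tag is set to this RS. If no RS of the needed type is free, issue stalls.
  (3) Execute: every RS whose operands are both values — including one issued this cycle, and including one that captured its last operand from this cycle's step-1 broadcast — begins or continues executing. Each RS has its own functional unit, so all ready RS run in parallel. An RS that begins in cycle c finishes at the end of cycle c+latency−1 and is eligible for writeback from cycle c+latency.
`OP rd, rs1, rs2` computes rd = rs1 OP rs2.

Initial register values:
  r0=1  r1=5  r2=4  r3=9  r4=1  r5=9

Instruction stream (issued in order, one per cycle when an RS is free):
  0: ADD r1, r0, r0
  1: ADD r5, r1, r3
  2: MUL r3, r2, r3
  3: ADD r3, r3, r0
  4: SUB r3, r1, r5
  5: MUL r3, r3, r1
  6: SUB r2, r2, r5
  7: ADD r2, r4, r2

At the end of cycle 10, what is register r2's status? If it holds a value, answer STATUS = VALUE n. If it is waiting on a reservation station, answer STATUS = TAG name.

STATUS = TAG Add3

cycle 1: issue ADD r1<-Add1 // r0:1,r1:Add1,r2:4,r3:9,r4:1,r5:9
cycle 2: issue ADD r5<-Add2 // r0:1,r1:Add1,r2:4,r3:9,r4:1,r5:Add2
cycle 3: CDB Add1=2; issue MUL r3<-Mul1 // r0:1,r1:2,r2:4,r3:Mul1,r4:1,r5:Add2
cycle 4: issue ADD r3<-Add1 // r0:1,r1:2,r2:4,r3:Add1,r4:1,r5:Add2
cycle 5: CDB Add2=11; issue SUB r3<-Add2 // r0:1,r1:2,r2:4,r3:Add2,r4:1,r5:11
cycle 6: issue MUL r3<-Mul2 // r0:1,r1:2,r2:4,r3:Mul2,r4:1,r5:11
cycle 7: CDB Add2=-9; issue SUB r2<-Add2 // r0:1,r1:2,r2:Add2,r3:Mul2,r4:1,r5:11
cycle 8: CDB Mul1=36; issue ADD r2<-Add3 // r0:1,r1:2,r2:Add3,r3:Mul2,r4:1,r5:11
cycle 9: CDB Add2=-7 // r0:1,r1:2,r2:Add3,r3:Mul2,r4:1,r5:11
cycle 10: CDB Add1=37 // r0:1,r1:2,r2:Add3,r3:Mul2,r4:1,r5:11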